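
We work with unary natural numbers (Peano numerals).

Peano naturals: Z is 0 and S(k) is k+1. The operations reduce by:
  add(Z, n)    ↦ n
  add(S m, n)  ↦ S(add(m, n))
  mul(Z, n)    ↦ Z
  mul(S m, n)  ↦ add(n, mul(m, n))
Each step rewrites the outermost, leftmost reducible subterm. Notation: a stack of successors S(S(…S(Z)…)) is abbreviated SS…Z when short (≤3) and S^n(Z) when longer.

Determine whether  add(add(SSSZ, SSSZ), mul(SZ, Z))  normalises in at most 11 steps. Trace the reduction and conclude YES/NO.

Answer: NO — after 11 steps the term is S(S(S(S(S(S(mul(SZ, Z))))))), not yet normal

Reduction:
  start: add(add(SSSZ, SSSZ), mul(SZ, Z))
  step 1: add(S(add(SSZ, SSSZ)), mul(SZ, Z))
  step 2: S(add(add(SSZ, SSSZ), mul(SZ, Z)))
  step 3: S(add(S(add(SZ, SSSZ)), mul(SZ, Z)))
  step 4: S(S(add(add(SZ, SSSZ), mul(SZ, Z))))
  step 5: S(S(add(S(add(Z, SSSZ)), mul(SZ, Z))))
  step 6: S(S(S(add(add(Z, SSSZ), mul(SZ, Z)))))
  step 7: S(S(S(add(SSSZ, mul(SZ, Z)))))
  step 8: S(S(S(S(add(SSZ, mul(SZ, Z))))))
  step 9: S(S(S(S(S(add(SZ, mul(SZ, Z)))))))
  step 10: S(S(S(S(S(S(add(Z, mul(SZ, Z))))))))
  step 11: S(S(S(S(S(S(mul(SZ, Z)))))))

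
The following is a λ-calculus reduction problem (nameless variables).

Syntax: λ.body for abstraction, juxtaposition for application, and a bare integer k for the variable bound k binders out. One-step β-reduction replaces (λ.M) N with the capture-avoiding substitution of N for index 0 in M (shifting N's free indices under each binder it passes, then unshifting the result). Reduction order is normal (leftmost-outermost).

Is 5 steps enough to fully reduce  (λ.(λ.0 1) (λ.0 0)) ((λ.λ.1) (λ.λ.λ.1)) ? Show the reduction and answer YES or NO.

  start: (λ.(λ.0 1) (λ.0 0)) ((λ.λ.1) (λ.λ.λ.1))
  →1  (λ.0 ((λ.λ.1) (λ.λ.λ.1))) (λ.0 0)
  →2  (λ.0 0) ((λ.λ.1) (λ.λ.λ.1))
  →3  (λ.λ.1) (λ.λ.λ.1) ((λ.λ.1) (λ.λ.λ.1))
  →4  (λ.λ.λ.λ.1) ((λ.λ.1) (λ.λ.λ.1))
  →5  λ.λ.λ.1

Answer: YES — reaches normal form λ.λ.λ.1 in 5 ≤ 5 steps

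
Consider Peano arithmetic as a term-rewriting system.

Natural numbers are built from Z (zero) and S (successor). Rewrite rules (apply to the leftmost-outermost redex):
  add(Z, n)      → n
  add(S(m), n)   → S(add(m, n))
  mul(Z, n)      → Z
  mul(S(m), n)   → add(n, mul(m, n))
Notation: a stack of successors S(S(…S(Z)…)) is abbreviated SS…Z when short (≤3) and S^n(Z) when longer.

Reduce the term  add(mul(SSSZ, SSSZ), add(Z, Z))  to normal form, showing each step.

  start: add(mul(SSSZ, SSSZ), add(Z, Z))
  [1] add(add(SSSZ, mul(SSZ, SSSZ)), add(Z, Z))
  [2] add(S(add(SSZ, mul(SSZ, SSSZ))), add(Z, Z))
  [3] S(add(add(SSZ, mul(SSZ, SSSZ)), add(Z, Z)))
  [4] S(add(S(add(SZ, mul(SSZ, SSSZ))), add(Z, Z)))
  [5] S(S(add(add(SZ, mul(SSZ, SSSZ)), add(Z, Z))))
  [6] S(S(add(S(add(Z, mul(SSZ, SSSZ))), add(Z, Z))))
  [7] S(S(S(add(add(Z, mul(SSZ, SSSZ)), add(Z, Z)))))
  [8] S(S(S(add(mul(SSZ, SSSZ), add(Z, Z)))))
  [9] S(S(S(add(add(SSSZ, mul(SZ, SSSZ)), add(Z, Z)))))
  [10] S(S(S(add(S(add(SSZ, mul(SZ, SSSZ))), add(Z, Z)))))
  [11] S(S(S(S(add(add(SSZ, mul(SZ, SSSZ)), add(Z, Z))))))
  [12] S(S(S(S(add(S(add(SZ, mul(SZ, SSSZ))), add(Z, Z))))))
  [13] S(S(S(S(S(add(add(SZ, mul(SZ, SSSZ)), add(Z, Z)))))))
  [14] S(S(S(S(S(add(S(add(Z, mul(SZ, SSSZ))), add(Z, Z)))))))
  [15] S(S(S(S(S(S(add(add(Z, mul(SZ, SSSZ)), add(Z, Z))))))))
  [16] S(S(S(S(S(S(add(mul(SZ, SSSZ), add(Z, Z))))))))
  [17] S(S(S(S(S(S(add(add(SSSZ, mul(Z, SSSZ)), add(Z, Z))))))))
  [18] S(S(S(S(S(S(add(S(add(SSZ, mul(Z, SSSZ))), add(Z, Z))))))))
  [19] S(S(S(S(S(S(S(add(add(SSZ, mul(Z, SSSZ)), add(Z, Z)))))))))
  [20] S(S(S(S(S(S(S(add(S(add(SZ, mul(Z, SSSZ))), add(Z, Z)))))))))
  [21] S(S(S(S(S(S(S(S(add(add(SZ, mul(Z, SSSZ)), add(Z, Z))))))))))
  [22] S(S(S(S(S(S(S(S(add(S(add(Z, mul(Z, SSSZ))), add(Z, Z))))))))))
  [23] S(S(S(S(S(S(S(S(S(add(add(Z, mul(Z, SSSZ)), add(Z, Z)))))))))))
  [24] S(S(S(S(S(S(S(S(S(add(mul(Z, SSSZ), add(Z, Z)))))))))))
  [25] S(S(S(S(S(S(S(S(S(add(Z, add(Z, Z)))))))))))
  [26] S(S(S(S(S(S(S(S(S(add(Z, Z))))))))))
  [27] S^9(Z)

Answer: normal form = S^9(Z)  (in 27 steps)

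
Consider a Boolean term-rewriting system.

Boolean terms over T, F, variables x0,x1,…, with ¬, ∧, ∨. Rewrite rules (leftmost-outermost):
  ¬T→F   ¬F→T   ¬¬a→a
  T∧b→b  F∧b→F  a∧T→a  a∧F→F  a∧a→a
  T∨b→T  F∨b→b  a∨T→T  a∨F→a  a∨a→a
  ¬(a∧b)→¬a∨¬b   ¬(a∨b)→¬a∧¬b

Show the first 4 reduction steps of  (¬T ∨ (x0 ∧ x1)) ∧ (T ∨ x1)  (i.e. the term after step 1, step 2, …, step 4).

Answer: after 4 steps: x0 ∧ x1

Derivation:
  start: (¬T ∨ (x0 ∧ x1)) ∧ (T ∨ x1)
  →1  (F ∨ (x0 ∧ x1)) ∧ (T ∨ x1)
  →2  (x0 ∧ x1) ∧ (T ∨ x1)
  →3  (x0 ∧ x1) ∧ T
  →4  x0 ∧ x1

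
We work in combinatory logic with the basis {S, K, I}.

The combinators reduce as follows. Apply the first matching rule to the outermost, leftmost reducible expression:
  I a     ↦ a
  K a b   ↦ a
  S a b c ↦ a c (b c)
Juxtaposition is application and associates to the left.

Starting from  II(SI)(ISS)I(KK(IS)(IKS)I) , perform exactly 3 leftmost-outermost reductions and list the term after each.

  start: II(SI)(ISS)I(KK(IS)(IKS)I)
  →1  I(SI)(ISS)I(KK(IS)(IKS)I)
  →2  SI(ISS)I(KK(IS)(IKS)I)
  →3  II(ISSI)(KK(IS)(IKS)I)

Answer: after 3 steps: II(ISSI)(KK(IS)(IKS)I)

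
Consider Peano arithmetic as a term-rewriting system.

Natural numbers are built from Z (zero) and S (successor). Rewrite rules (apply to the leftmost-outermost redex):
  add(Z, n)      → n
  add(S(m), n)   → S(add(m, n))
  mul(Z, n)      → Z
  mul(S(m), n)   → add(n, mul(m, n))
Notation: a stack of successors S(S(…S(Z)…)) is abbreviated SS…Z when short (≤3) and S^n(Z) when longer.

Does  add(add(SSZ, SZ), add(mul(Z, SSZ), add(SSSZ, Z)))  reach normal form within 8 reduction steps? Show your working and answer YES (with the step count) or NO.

  start: add(add(SSZ, SZ), add(mul(Z, SSZ), add(SSSZ, Z)))
  step 1: add(S(add(SZ, SZ)), add(mul(Z, SSZ), add(SSSZ, Z)))
  step 2: S(add(add(SZ, SZ), add(mul(Z, SSZ), add(SSSZ, Z))))
  step 3: S(add(S(add(Z, SZ)), add(mul(Z, SSZ), add(SSSZ, Z))))
  step 4: S(S(add(add(Z, SZ), add(mul(Z, SSZ), add(SSSZ, Z)))))
  step 5: S(S(add(SZ, add(mul(Z, SSZ), add(SSSZ, Z)))))
  step 6: S(S(S(add(Z, add(mul(Z, SSZ), add(SSSZ, Z))))))
  step 7: S(S(S(add(mul(Z, SSZ), add(SSSZ, Z)))))
  step 8: S(S(S(add(Z, add(SSSZ, Z)))))

Answer: NO — after 8 steps the term is S(S(S(add(Z, add(SSSZ, Z))))), not yet normal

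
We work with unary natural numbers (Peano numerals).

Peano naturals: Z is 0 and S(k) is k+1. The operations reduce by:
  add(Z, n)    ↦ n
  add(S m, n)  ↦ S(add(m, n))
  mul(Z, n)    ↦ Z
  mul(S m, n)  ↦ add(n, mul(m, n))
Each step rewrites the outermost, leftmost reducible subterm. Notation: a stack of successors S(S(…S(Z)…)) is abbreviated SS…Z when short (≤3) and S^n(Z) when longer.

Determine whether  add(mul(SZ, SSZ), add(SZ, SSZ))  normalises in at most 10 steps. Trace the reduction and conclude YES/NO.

Answer: YES — reaches normal form S^5(Z) in 10 ≤ 10 steps

Derivation:
  start: add(mul(SZ, SSZ), add(SZ, SSZ))
  step 1: add(add(SSZ, mul(Z, SSZ)), add(SZ, SSZ))
  step 2: add(S(add(SZ, mul(Z, SSZ))), add(SZ, SSZ))
  step 3: S(add(add(SZ, mul(Z, SSZ)), add(SZ, SSZ)))
  step 4: S(add(S(add(Z, mul(Z, SSZ))), add(SZ, SSZ)))
  step 5: S(S(add(add(Z, mul(Z, SSZ)), add(SZ, SSZ))))
  step 6: S(S(add(mul(Z, SSZ), add(SZ, SSZ))))
  step 7: S(S(add(Z, add(SZ, SSZ))))
  step 8: S(S(add(SZ, SSZ)))
  step 9: S(S(S(add(Z, SSZ))))
  step 10: S^5(Z)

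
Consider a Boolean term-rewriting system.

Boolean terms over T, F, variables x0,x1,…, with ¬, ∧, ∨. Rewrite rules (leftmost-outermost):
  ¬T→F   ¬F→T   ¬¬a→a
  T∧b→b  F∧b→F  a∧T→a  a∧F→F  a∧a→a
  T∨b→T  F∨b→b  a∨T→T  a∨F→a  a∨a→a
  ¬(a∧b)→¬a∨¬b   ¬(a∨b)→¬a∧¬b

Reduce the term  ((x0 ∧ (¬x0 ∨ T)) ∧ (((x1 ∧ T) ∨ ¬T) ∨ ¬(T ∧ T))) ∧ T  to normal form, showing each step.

Answer: normal form = x0 ∧ x1  (in 10 steps)

Derivation:
  start: ((x0 ∧ (¬x0 ∨ T)) ∧ (((x1 ∧ T) ∨ ¬T) ∨ ¬(T ∧ T))) ∧ T
  →1  (x0 ∧ (¬x0 ∨ T)) ∧ (((x1 ∧ T) ∨ ¬T) ∨ ¬(T ∧ T))
  →2  (x0 ∧ T) ∧ (((x1 ∧ T) ∨ ¬T) ∨ ¬(T ∧ T))
  →3  x0 ∧ (((x1 ∧ T) ∨ ¬T) ∨ ¬(T ∧ T))
  →4  x0 ∧ ((x1 ∨ ¬T) ∨ ¬(T ∧ T))
  →5  x0 ∧ ((x1 ∨ F) ∨ ¬(T ∧ T))
  →6  x0 ∧ (x1 ∨ ¬(T ∧ T))
  →7  x0 ∧ (x1 ∨ (¬T ∨ ¬T))
  →8  x0 ∧ (x1 ∨ ¬T)
  →9  x0 ∧ (x1 ∨ F)
  →10  x0 ∧ x1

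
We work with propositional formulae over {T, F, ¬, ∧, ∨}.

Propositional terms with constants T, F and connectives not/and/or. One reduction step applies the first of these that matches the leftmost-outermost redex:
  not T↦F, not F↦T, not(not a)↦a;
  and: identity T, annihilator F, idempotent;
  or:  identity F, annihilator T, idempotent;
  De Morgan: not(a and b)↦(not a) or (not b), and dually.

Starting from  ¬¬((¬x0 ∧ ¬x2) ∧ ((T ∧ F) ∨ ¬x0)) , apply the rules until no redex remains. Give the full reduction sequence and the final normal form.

Answer: normal form = (¬x0 ∧ ¬x2) ∧ ¬x0  (in 3 steps)

Reduction:
  start: ¬¬((¬x0 ∧ ¬x2) ∧ ((T ∧ F) ∨ ¬x0))
  →1  (¬x0 ∧ ¬x2) ∧ ((T ∧ F) ∨ ¬x0)
  →2  (¬x0 ∧ ¬x2) ∧ (F ∨ ¬x0)
  →3  (¬x0 ∧ ¬x2) ∧ ¬x0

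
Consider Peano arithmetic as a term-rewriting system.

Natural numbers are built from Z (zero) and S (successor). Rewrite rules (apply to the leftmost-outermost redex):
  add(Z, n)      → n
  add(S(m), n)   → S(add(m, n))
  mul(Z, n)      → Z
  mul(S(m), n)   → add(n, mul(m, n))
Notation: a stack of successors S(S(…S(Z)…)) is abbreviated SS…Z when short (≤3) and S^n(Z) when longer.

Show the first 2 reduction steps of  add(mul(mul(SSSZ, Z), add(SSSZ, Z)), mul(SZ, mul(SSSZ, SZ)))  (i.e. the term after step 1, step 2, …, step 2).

  start: add(mul(mul(SSSZ, Z), add(SSSZ, Z)), mul(SZ, mul(SSSZ, SZ)))
  step 1: add(mul(add(Z, mul(SSZ, Z)), add(SSSZ, Z)), mul(SZ, mul(SSSZ, SZ)))
  step 2: add(mul(mul(SSZ, Z), add(SSSZ, Z)), mul(SZ, mul(SSSZ, SZ)))

Answer: after 2 steps: add(mul(mul(SSZ, Z), add(SSSZ, Z)), mul(SZ, mul(SSSZ, SZ)))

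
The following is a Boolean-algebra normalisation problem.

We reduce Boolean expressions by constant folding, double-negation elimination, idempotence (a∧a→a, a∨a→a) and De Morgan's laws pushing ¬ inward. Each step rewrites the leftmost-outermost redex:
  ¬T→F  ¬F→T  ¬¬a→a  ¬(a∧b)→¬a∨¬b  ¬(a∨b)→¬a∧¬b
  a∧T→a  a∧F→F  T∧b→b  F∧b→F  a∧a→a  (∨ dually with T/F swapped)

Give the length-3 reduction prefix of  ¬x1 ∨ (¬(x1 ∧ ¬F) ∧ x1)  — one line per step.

  start: ¬x1 ∨ (¬(x1 ∧ ¬F) ∧ x1)
  [1] ¬x1 ∨ ((¬x1 ∨ ¬¬F) ∧ x1)
  [2] ¬x1 ∨ ((¬x1 ∨ F) ∧ x1)
  [3] ¬x1 ∨ (¬x1 ∧ x1)

Answer: after 3 steps: ¬x1 ∨ (¬x1 ∧ x1)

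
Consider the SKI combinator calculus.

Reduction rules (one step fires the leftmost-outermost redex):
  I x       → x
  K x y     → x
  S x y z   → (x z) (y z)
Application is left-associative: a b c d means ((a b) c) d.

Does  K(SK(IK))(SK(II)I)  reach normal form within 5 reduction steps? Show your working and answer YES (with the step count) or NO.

Answer: YES — reaches normal form SKK in 2 ≤ 5 steps

Reduction:
  start: K(SK(IK))(SK(II)I)
  [1] SK(IK)
  [2] SKK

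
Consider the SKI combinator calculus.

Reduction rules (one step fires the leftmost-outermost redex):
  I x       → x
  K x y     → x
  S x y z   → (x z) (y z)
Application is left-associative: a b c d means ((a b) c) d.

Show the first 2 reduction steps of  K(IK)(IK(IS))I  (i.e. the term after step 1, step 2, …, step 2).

Answer: after 2 steps: KI

Reduction:
  start: K(IK)(IK(IS))I
  →1  IKI
  →2  KI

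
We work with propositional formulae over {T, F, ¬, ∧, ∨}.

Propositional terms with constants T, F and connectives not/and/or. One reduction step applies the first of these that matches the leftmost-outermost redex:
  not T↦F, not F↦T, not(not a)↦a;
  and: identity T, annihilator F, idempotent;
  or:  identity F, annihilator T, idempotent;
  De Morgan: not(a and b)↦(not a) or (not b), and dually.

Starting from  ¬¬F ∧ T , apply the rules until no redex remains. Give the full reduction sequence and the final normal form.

  start: ¬¬F ∧ T
  step 1: ¬¬F
  step 2: F

Answer: normal form = F  (in 2 steps)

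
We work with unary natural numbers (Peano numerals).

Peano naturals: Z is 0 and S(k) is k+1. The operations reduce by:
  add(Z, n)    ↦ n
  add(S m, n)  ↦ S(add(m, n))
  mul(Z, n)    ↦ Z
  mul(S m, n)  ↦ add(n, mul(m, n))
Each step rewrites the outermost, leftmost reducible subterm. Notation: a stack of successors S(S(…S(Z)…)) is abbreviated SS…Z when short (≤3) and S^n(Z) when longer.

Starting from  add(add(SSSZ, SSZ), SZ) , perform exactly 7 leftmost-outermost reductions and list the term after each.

  start: add(add(SSSZ, SSZ), SZ)
  step 1: add(S(add(SSZ, SSZ)), SZ)
  step 2: S(add(add(SSZ, SSZ), SZ))
  step 3: S(add(S(add(SZ, SSZ)), SZ))
  step 4: S(S(add(add(SZ, SSZ), SZ)))
  step 5: S(S(add(S(add(Z, SSZ)), SZ)))
  step 6: S(S(S(add(add(Z, SSZ), SZ))))
  step 7: S(S(S(add(SSZ, SZ))))

Answer: after 7 steps: S(S(S(add(SSZ, SZ))))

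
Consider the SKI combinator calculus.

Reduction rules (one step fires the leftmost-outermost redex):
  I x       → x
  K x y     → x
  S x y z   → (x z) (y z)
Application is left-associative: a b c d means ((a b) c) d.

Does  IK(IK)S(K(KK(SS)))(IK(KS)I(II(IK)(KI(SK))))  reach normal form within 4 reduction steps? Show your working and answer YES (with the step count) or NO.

Answer: NO — after 4 steps the term is K(KK(SS)), not yet normal

Working:
  start: IK(IK)S(K(KK(SS)))(IK(KS)I(II(IK)(KI(SK))))
  →1  K(IK)S(K(KK(SS)))(IK(KS)I(II(IK)(KI(SK))))
  →2  IK(K(KK(SS)))(IK(KS)I(II(IK)(KI(SK))))
  →3  K(K(KK(SS)))(IK(KS)I(II(IK)(KI(SK))))
  →4  K(KK(SS))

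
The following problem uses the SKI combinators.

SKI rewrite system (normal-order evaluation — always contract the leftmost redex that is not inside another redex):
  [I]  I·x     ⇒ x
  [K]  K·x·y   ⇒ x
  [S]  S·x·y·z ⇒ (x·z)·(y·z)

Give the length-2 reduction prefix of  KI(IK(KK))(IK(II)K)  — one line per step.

  start: KI(IK(KK))(IK(II)K)
  step 1: I(IK(II)K)
  step 2: IK(II)K

Answer: after 2 steps: IK(II)K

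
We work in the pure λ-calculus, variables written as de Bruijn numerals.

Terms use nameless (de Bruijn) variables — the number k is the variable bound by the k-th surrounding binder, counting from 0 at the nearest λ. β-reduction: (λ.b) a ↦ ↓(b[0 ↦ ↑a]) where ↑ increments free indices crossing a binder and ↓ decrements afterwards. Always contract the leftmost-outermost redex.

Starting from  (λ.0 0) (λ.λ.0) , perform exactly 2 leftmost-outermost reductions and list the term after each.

Answer: after 2 steps: λ.0

Working:
  start: (λ.0 0) (λ.λ.0)
  [1] (λ.λ.0) (λ.λ.0)
  [2] λ.0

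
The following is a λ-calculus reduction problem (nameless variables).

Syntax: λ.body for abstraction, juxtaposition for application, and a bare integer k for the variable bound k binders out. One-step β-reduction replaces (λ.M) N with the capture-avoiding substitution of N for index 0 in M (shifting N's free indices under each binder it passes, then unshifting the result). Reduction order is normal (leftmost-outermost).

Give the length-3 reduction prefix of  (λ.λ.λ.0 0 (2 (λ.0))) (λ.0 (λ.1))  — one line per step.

Answer: after 3 steps: λ.λ.0 0 (λ.λ.0)

Working:
  start: (λ.λ.λ.0 0 (2 (λ.0))) (λ.0 (λ.1))
  [1] λ.λ.0 0 ((λ.0 (λ.1)) (λ.0))
  [2] λ.λ.0 0 ((λ.0) (λ.λ.0))
  [3] λ.λ.0 0 (λ.λ.0)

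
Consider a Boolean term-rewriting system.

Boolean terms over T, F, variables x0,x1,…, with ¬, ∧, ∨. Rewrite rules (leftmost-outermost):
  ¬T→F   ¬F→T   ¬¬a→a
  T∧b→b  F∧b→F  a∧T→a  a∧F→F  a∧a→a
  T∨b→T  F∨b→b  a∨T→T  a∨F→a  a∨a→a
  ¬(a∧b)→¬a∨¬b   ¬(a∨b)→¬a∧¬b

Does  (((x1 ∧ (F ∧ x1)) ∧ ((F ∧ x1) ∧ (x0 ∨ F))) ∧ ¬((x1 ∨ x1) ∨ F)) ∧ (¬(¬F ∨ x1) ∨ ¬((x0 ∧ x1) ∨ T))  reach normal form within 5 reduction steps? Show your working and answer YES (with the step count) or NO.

  start: (((x1 ∧ (F ∧ x1)) ∧ ((F ∧ x1) ∧ (x0 ∨ F))) ∧ ¬((x1 ∨ x1) ∨ F)) ∧ (¬(¬F ∨ x1) ∨ ¬((x0 ∧ x1) ∨ T))
  →1  (((x1 ∧ F) ∧ ((F ∧ x1) ∧ (x0 ∨ F))) ∧ ¬((x1 ∨ x1) ∨ F)) ∧ (¬(¬F ∨ x1) ∨ ¬((x0 ∧ x1) ∨ T))
  →2  ((F ∧ ((F ∧ x1) ∧ (x0 ∨ F))) ∧ ¬((x1 ∨ x1) ∨ F)) ∧ (¬(¬F ∨ x1) ∨ ¬((x0 ∧ x1) ∨ T))
  →3  (F ∧ ¬((x1 ∨ x1) ∨ F)) ∧ (¬(¬F ∨ x1) ∨ ¬((x0 ∧ x1) ∨ T))
  →4  F ∧ (¬(¬F ∨ x1) ∨ ¬((x0 ∧ x1) ∨ T))
  →5  F

Answer: YES — reaches normal form F in 5 ≤ 5 steps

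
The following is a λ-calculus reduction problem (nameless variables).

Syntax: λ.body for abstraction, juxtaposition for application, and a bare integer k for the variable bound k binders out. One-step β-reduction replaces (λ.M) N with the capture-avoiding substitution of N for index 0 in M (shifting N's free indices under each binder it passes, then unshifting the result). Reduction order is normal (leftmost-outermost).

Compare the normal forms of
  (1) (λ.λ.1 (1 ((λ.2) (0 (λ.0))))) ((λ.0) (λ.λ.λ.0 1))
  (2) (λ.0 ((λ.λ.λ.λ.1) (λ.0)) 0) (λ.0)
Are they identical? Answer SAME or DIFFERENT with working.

Answer: DIFFERENT — A ⇓ λ.λ.λ.0 1, B ⇓ λ.λ.1

Working:
Term A:
  start: (λ.λ.1 (1 ((λ.2) (0 (λ.0))))) ((λ.0) (λ.λ.λ.0 1))
  →1  λ.(λ.0) (λ.λ.λ.0 1) ((λ.0) (λ.λ.λ.0 1) ((λ.(λ.0) (λ.λ.λ.0 1)) (0 (λ.0))))
  →2  λ.(λ.λ.λ.0 1) ((λ.0) (λ.λ.λ.0 1) ((λ.(λ.0) (λ.λ.λ.0 1)) (0 (λ.0))))
  →3  λ.λ.λ.0 1

Term B:
  start: (λ.0 ((λ.λ.λ.λ.1) (λ.0)) 0) (λ.0)
  →1  (λ.0) ((λ.λ.λ.λ.1) (λ.0)) (λ.0)
  →2  (λ.λ.λ.λ.1) (λ.0) (λ.0)
  →3  (λ.λ.λ.1) (λ.0)
  →4  λ.λ.1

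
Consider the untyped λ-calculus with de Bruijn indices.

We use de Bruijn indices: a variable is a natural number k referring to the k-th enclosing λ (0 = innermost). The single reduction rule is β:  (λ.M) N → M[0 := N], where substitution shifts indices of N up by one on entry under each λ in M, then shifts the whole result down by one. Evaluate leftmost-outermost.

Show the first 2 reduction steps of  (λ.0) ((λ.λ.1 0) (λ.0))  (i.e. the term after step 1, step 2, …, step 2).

Answer: after 2 steps: λ.(λ.0) 0

Derivation:
  start: (λ.0) ((λ.λ.1 0) (λ.0))
  →1  (λ.λ.1 0) (λ.0)
  →2  λ.(λ.0) 0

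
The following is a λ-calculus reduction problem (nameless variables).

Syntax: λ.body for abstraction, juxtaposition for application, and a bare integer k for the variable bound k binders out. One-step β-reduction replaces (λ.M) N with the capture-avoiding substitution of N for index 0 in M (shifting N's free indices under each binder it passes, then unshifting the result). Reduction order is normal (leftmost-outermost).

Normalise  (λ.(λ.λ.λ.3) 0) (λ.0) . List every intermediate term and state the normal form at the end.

  start: (λ.(λ.λ.λ.3) 0) (λ.0)
  step 1: (λ.λ.λ.λ.0) (λ.0)
  step 2: λ.λ.λ.0

Answer: normal form = λ.λ.λ.0  (in 2 steps)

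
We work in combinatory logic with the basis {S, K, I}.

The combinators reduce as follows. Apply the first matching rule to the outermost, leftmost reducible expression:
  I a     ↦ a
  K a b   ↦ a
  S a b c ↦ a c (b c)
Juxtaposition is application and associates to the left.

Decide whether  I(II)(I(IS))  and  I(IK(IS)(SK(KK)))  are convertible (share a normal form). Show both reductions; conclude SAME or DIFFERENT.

Term A:
  start: I(II)(I(IS))
  [1] II(I(IS))
  [2] I(I(IS))
  [3] I(IS)
  [4] IS
  [5] S

Term B:
  start: I(IK(IS)(SK(KK)))
  [1] IK(IS)(SK(KK))
  [2] K(IS)(SK(KK))
  [3] IS
  [4] S

Answer: SAME — A ⇓ S, B ⇓ S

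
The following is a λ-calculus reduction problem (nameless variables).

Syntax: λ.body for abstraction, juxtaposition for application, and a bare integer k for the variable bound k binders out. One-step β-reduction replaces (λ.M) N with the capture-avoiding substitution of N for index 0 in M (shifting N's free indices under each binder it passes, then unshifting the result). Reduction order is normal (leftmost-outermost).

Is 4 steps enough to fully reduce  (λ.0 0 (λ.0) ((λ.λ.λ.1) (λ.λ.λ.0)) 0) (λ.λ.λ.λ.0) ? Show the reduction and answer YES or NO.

Answer: NO — after 4 steps the term is (λ.0) (λ.λ.λ.λ.0), not yet normal

Reduction:
  start: (λ.0 0 (λ.0) ((λ.λ.λ.1) (λ.λ.λ.0)) 0) (λ.λ.λ.λ.0)
  [1] (λ.λ.λ.λ.0) (λ.λ.λ.λ.0) (λ.0) ((λ.λ.λ.1) (λ.λ.λ.0)) (λ.λ.λ.λ.0)
  [2] (λ.λ.λ.0) (λ.0) ((λ.λ.λ.1) (λ.λ.λ.0)) (λ.λ.λ.λ.0)
  [3] (λ.λ.0) ((λ.λ.λ.1) (λ.λ.λ.0)) (λ.λ.λ.λ.0)
  [4] (λ.0) (λ.λ.λ.λ.0)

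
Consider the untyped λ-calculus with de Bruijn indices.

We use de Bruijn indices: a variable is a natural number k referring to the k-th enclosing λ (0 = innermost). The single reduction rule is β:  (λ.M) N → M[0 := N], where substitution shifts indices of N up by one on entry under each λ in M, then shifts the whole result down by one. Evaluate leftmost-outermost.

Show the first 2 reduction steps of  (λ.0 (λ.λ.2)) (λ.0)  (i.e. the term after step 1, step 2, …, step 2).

  start: (λ.0 (λ.λ.2)) (λ.0)
  step 1: (λ.0) (λ.λ.λ.0)
  step 2: λ.λ.λ.0

Answer: after 2 steps: λ.λ.λ.0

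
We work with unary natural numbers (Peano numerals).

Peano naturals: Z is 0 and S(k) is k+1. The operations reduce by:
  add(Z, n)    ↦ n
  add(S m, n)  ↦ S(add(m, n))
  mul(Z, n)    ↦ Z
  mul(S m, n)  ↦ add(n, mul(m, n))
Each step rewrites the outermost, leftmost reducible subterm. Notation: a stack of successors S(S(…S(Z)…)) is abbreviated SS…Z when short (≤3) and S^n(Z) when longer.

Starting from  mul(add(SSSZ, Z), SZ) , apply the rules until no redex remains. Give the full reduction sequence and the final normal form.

  start: mul(add(SSSZ, Z), SZ)
  [1] mul(S(add(SSZ, Z)), SZ)
  [2] add(SZ, mul(add(SSZ, Z), SZ))
  [3] S(add(Z, mul(add(SSZ, Z), SZ)))
  [4] S(mul(add(SSZ, Z), SZ))
  [5] S(mul(S(add(SZ, Z)), SZ))
  [6] S(add(SZ, mul(add(SZ, Z), SZ)))
  [7] S(S(add(Z, mul(add(SZ, Z), SZ))))
  [8] S(S(mul(add(SZ, Z), SZ)))
  [9] S(S(mul(S(add(Z, Z)), SZ)))
  [10] S(S(add(SZ, mul(add(Z, Z), SZ))))
  [11] S(S(S(add(Z, mul(add(Z, Z), SZ)))))
  [12] S(S(S(mul(add(Z, Z), SZ))))
  [13] S(S(S(mul(Z, SZ))))
  [14] SSSZ

Answer: normal form = SSSZ  (in 14 steps)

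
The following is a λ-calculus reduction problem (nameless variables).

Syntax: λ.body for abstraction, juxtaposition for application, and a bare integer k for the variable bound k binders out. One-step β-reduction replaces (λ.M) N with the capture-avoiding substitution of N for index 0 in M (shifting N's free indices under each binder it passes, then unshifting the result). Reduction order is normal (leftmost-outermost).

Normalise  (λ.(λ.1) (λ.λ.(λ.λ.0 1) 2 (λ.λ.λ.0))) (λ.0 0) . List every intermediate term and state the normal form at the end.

Answer: normal form = λ.0 0  (in 2 steps)

Working:
  start: (λ.(λ.1) (λ.λ.(λ.λ.0 1) 2 (λ.λ.λ.0))) (λ.0 0)
  [1] (λ.λ.0 0) (λ.λ.(λ.λ.0 1) (λ.0 0) (λ.λ.λ.0))
  [2] λ.0 0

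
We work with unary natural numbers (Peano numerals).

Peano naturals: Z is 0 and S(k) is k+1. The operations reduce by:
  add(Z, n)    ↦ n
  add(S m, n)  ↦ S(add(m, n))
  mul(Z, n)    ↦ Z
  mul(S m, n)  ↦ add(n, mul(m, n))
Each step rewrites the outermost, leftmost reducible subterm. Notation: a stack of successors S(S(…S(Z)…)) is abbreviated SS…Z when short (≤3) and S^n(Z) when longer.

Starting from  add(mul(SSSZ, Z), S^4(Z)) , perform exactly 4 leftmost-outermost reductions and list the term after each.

Answer: after 4 steps: add(mul(SZ, Z), S^4(Z))

Derivation:
  start: add(mul(SSSZ, Z), S^4(Z))
  →1  add(add(Z, mul(SSZ, Z)), S^4(Z))
  →2  add(mul(SSZ, Z), S^4(Z))
  →3  add(add(Z, mul(SZ, Z)), S^4(Z))
  →4  add(mul(SZ, Z), S^4(Z))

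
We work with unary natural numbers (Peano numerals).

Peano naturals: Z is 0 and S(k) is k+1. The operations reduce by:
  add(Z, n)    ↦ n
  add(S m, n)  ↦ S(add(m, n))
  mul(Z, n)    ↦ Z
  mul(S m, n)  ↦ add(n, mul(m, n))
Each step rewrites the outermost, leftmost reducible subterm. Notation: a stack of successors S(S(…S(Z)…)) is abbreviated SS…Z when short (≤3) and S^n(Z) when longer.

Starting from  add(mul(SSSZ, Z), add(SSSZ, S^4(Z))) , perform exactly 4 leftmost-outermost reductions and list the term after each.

Answer: after 4 steps: add(mul(SZ, Z), add(SSSZ, S^4(Z)))

Reduction:
  start: add(mul(SSSZ, Z), add(SSSZ, S^4(Z)))
  →1  add(add(Z, mul(SSZ, Z)), add(SSSZ, S^4(Z)))
  →2  add(mul(SSZ, Z), add(SSSZ, S^4(Z)))
  →3  add(add(Z, mul(SZ, Z)), add(SSSZ, S^4(Z)))
  →4  add(mul(SZ, Z), add(SSSZ, S^4(Z)))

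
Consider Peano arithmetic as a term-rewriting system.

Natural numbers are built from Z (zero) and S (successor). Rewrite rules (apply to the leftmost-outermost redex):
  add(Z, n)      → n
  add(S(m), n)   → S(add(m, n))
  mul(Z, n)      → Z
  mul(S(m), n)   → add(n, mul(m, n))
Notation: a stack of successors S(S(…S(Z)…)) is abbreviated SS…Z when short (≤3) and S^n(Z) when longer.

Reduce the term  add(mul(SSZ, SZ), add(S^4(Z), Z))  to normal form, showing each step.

  start: add(mul(SSZ, SZ), add(S^4(Z), Z))
  step 1: add(add(SZ, mul(SZ, SZ)), add(S^4(Z), Z))
  step 2: add(S(add(Z, mul(SZ, SZ))), add(S^4(Z), Z))
  step 3: S(add(add(Z, mul(SZ, SZ)), add(S^4(Z), Z)))
  step 4: S(add(mul(SZ, SZ), add(S^4(Z), Z)))
  step 5: S(add(add(SZ, mul(Z, SZ)), add(S^4(Z), Z)))
  step 6: S(add(S(add(Z, mul(Z, SZ))), add(S^4(Z), Z)))
  step 7: S(S(add(add(Z, mul(Z, SZ)), add(S^4(Z), Z))))
  step 8: S(S(add(mul(Z, SZ), add(S^4(Z), Z))))
  step 9: S(S(add(Z, add(S^4(Z), Z))))
  step 10: S(S(add(S^4(Z), Z)))
  step 11: S(S(S(add(SSSZ, Z))))
  step 12: S(S(S(S(add(SSZ, Z)))))
  step 13: S(S(S(S(S(add(SZ, Z))))))
  step 14: S(S(S(S(S(S(add(Z, Z)))))))
  step 15: S^6(Z)

Answer: normal form = S^6(Z)  (in 15 steps)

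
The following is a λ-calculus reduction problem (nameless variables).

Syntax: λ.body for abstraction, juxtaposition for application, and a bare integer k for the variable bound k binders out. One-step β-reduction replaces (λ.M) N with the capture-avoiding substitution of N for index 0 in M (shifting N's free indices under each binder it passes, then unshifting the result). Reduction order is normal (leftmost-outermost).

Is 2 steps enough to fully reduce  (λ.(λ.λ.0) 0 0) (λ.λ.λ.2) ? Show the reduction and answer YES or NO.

Answer: NO — after 2 steps the term is (λ.0) (λ.λ.λ.2), not yet normal

Derivation:
  start: (λ.(λ.λ.0) 0 0) (λ.λ.λ.2)
  →1  (λ.λ.0) (λ.λ.λ.2) (λ.λ.λ.2)
  →2  (λ.0) (λ.λ.λ.2)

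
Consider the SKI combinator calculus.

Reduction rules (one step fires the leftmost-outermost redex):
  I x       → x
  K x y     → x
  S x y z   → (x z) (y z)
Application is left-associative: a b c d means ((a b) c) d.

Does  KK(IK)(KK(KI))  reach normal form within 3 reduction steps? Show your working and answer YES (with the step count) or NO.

  start: KK(IK)(KK(KI))
  step 1: K(KK(KI))
  step 2: KK

Answer: YES — reaches normal form KK in 2 ≤ 3 steps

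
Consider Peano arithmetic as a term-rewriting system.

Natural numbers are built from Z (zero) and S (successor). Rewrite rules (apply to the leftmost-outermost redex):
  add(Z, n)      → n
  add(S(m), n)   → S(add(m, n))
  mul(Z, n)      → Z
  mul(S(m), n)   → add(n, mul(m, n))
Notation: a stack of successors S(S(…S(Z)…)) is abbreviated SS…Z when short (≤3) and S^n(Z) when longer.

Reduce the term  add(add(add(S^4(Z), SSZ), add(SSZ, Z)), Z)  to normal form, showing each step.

Answer: normal form = S^8(Z)  (in 24 steps)

Derivation:
  start: add(add(add(S^4(Z), SSZ), add(SSZ, Z)), Z)
  step 1: add(add(S(add(SSSZ, SSZ)), add(SSZ, Z)), Z)
  step 2: add(S(add(add(SSSZ, SSZ), add(SSZ, Z))), Z)
  step 3: S(add(add(add(SSSZ, SSZ), add(SSZ, Z)), Z))
  step 4: S(add(add(S(add(SSZ, SSZ)), add(SSZ, Z)), Z))
  step 5: S(add(S(add(add(SSZ, SSZ), add(SSZ, Z))), Z))
  step 6: S(S(add(add(add(SSZ, SSZ), add(SSZ, Z)), Z)))
  step 7: S(S(add(add(S(add(SZ, SSZ)), add(SSZ, Z)), Z)))
  step 8: S(S(add(S(add(add(SZ, SSZ), add(SSZ, Z))), Z)))
  step 9: S(S(S(add(add(add(SZ, SSZ), add(SSZ, Z)), Z))))
  step 10: S(S(S(add(add(S(add(Z, SSZ)), add(SSZ, Z)), Z))))
  step 11: S(S(S(add(S(add(add(Z, SSZ), add(SSZ, Z))), Z))))
  step 12: S(S(S(S(add(add(add(Z, SSZ), add(SSZ, Z)), Z)))))
  step 13: S(S(S(S(add(add(SSZ, add(SSZ, Z)), Z)))))
  step 14: S(S(S(S(add(S(add(SZ, add(SSZ, Z))), Z)))))
  step 15: S(S(S(S(S(add(add(SZ, add(SSZ, Z)), Z))))))
  step 16: S(S(S(S(S(add(S(add(Z, add(SSZ, Z))), Z))))))
  step 17: S(S(S(S(S(S(add(add(Z, add(SSZ, Z)), Z)))))))
  step 18: S(S(S(S(S(S(add(add(SSZ, Z), Z)))))))
  step 19: S(S(S(S(S(S(add(S(add(SZ, Z)), Z)))))))
  step 20: S(S(S(S(S(S(S(add(add(SZ, Z), Z))))))))
  step 21: S(S(S(S(S(S(S(add(S(add(Z, Z)), Z))))))))
  step 22: S(S(S(S(S(S(S(S(add(add(Z, Z), Z)))))))))
  step 23: S(S(S(S(S(S(S(S(add(Z, Z)))))))))
  step 24: S^8(Z)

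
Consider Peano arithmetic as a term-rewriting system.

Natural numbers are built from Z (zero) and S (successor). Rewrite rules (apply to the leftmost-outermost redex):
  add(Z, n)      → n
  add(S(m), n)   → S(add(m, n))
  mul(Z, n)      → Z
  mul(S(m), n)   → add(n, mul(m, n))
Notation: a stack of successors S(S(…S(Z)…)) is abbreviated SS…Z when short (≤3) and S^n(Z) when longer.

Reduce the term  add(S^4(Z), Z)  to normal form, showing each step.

  start: add(S^4(Z), Z)
  [1] S(add(SSSZ, Z))
  [2] S(S(add(SSZ, Z)))
  [3] S(S(S(add(SZ, Z))))
  [4] S(S(S(S(add(Z, Z)))))
  [5] S^4(Z)

Answer: normal form = S^4(Z)  (in 5 steps)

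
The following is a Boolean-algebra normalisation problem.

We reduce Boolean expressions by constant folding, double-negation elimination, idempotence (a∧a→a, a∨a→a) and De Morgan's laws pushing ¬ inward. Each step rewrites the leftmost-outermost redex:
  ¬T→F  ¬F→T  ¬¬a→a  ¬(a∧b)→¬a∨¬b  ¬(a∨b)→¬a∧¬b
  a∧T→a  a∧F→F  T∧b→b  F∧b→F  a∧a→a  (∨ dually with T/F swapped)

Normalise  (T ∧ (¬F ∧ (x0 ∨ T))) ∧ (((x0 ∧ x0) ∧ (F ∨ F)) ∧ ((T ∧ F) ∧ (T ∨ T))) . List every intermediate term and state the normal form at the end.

Answer: normal form = F  (in 9 steps)

Reduction:
  start: (T ∧ (¬F ∧ (x0 ∨ T))) ∧ (((x0 ∧ x0) ∧ (F ∨ F)) ∧ ((T ∧ F) ∧ (T ∨ T)))
  step 1: (¬F ∧ (x0 ∨ T)) ∧ (((x0 ∧ x0) ∧ (F ∨ F)) ∧ ((T ∧ F) ∧ (T ∨ T)))
  step 2: (T ∧ (x0 ∨ T)) ∧ (((x0 ∧ x0) ∧ (F ∨ F)) ∧ ((T ∧ F) ∧ (T ∨ T)))
  step 3: (x0 ∨ T) ∧ (((x0 ∧ x0) ∧ (F ∨ F)) ∧ ((T ∧ F) ∧ (T ∨ T)))
  step 4: T ∧ (((x0 ∧ x0) ∧ (F ∨ F)) ∧ ((T ∧ F) ∧ (T ∨ T)))
  step 5: ((x0 ∧ x0) ∧ (F ∨ F)) ∧ ((T ∧ F) ∧ (T ∨ T))
  step 6: (x0 ∧ (F ∨ F)) ∧ ((T ∧ F) ∧ (T ∨ T))
  step 7: (x0 ∧ F) ∧ ((T ∧ F) ∧ (T ∨ T))
  step 8: F ∧ ((T ∧ F) ∧ (T ∨ T))
  step 9: F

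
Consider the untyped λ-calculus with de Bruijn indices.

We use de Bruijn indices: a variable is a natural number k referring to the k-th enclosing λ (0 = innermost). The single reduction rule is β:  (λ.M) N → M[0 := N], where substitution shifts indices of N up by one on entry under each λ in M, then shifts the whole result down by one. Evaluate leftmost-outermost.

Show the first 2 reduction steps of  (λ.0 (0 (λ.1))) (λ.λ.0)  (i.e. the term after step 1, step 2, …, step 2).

Answer: after 2 steps: λ.0

Working:
  start: (λ.0 (0 (λ.1))) (λ.λ.0)
  step 1: (λ.λ.0) ((λ.λ.0) (λ.λ.λ.0))
  step 2: λ.0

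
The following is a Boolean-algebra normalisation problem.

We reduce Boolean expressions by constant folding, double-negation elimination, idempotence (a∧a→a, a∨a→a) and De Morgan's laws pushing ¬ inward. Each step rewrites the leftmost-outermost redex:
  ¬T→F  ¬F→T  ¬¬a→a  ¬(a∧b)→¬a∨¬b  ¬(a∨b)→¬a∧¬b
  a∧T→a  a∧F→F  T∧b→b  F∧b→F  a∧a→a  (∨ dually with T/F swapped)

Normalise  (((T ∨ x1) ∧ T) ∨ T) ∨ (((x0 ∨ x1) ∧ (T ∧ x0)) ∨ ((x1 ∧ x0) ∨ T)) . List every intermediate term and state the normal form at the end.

  start: (((T ∨ x1) ∧ T) ∨ T) ∨ (((x0 ∨ x1) ∧ (T ∧ x0)) ∨ ((x1 ∧ x0) ∨ T))
  step 1: T ∨ (((x0 ∨ x1) ∧ (T ∧ x0)) ∨ ((x1 ∧ x0) ∨ T))
  step 2: T

Answer: normal form = T  (in 2 steps)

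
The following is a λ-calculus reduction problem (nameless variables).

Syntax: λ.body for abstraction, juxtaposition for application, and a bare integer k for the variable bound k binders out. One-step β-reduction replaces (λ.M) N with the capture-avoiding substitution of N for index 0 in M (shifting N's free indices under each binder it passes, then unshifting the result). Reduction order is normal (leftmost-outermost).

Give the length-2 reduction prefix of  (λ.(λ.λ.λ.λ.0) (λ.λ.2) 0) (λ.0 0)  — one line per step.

Answer: after 2 steps: (λ.λ.λ.0) (λ.0 0)

Derivation:
  start: (λ.(λ.λ.λ.λ.0) (λ.λ.2) 0) (λ.0 0)
  [1] (λ.λ.λ.λ.0) (λ.λ.λ.0 0) (λ.0 0)
  [2] (λ.λ.λ.0) (λ.0 0)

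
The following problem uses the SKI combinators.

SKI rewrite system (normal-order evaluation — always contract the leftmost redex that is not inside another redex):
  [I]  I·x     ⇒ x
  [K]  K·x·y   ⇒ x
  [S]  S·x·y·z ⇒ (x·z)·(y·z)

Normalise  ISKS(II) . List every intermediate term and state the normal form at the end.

Answer: normal form = I  (in 4 steps)

Derivation:
  start: ISKS(II)
  step 1: SKS(II)
  step 2: K(II)(S(II))
  step 3: II
  step 4: I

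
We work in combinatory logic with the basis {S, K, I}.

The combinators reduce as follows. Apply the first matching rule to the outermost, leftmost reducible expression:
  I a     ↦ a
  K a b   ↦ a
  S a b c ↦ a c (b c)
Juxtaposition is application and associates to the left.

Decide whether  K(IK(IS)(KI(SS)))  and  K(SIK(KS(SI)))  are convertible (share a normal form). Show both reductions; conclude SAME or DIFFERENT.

Answer: DIFFERENT — A ⇓ KS, B ⇓ K(S(KS))

Derivation:
Term A:
  start: K(IK(IS)(KI(SS)))
  →1  K(K(IS)(KI(SS)))
  →2  K(IS)
  →3  KS

Term B:
  start: K(SIK(KS(SI)))
  →1  K(I(KS(SI))(K(KS(SI))))
  →2  K(KS(SI)(K(KS(SI))))
  →3  K(S(K(KS(SI))))
  →4  K(S(KS))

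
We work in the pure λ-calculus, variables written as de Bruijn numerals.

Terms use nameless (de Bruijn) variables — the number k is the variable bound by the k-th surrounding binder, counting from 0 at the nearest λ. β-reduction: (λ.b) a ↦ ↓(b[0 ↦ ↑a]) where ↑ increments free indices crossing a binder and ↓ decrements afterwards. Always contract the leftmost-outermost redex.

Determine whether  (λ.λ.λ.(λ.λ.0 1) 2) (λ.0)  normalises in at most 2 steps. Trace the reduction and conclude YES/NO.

Answer: YES — reaches normal form λ.λ.λ.0 (λ.0) in 2 ≤ 2 steps

Reduction:
  start: (λ.λ.λ.(λ.λ.0 1) 2) (λ.0)
  →1  λ.λ.(λ.λ.0 1) (λ.0)
  →2  λ.λ.λ.0 (λ.0)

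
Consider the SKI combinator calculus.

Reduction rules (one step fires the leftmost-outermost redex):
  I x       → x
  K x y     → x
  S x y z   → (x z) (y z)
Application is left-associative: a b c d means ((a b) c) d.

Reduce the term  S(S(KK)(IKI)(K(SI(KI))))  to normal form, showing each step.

Answer: normal form = S(KI)  (in 4 steps)

Derivation:
  start: S(S(KK)(IKI)(K(SI(KI))))
  step 1: S(KK(K(SI(KI)))(IKI(K(SI(KI)))))
  step 2: S(K(IKI(K(SI(KI)))))
  step 3: S(K(KI(K(SI(KI)))))
  step 4: S(KI)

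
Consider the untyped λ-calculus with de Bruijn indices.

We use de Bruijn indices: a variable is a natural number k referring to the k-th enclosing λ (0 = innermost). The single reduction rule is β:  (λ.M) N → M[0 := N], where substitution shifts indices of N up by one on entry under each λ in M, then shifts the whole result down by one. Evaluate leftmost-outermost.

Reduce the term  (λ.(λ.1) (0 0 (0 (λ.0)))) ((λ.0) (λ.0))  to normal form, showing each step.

  start: (λ.(λ.1) (0 0 (0 (λ.0)))) ((λ.0) (λ.0))
  →1  (λ.(λ.0) (λ.0)) ((λ.0) (λ.0) ((λ.0) (λ.0)) ((λ.0) (λ.0) (λ.0)))
  →2  (λ.0) (λ.0)
  →3  λ.0

Answer: normal form = λ.0  (in 3 steps)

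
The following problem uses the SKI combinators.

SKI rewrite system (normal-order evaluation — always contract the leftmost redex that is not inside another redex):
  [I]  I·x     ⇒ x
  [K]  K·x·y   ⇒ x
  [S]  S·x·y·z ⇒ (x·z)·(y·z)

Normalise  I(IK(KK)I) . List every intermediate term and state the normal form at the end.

Answer: normal form = KK  (in 3 steps)

Derivation:
  start: I(IK(KK)I)
  →1  IK(KK)I
  →2  K(KK)I
  →3  KK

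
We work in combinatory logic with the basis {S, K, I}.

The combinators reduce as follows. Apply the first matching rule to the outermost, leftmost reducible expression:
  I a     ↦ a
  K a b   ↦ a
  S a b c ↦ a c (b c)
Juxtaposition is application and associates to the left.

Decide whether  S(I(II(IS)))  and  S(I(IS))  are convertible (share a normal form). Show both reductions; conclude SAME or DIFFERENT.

Term A:
  start: S(I(II(IS)))
  step 1: S(II(IS))
  step 2: S(I(IS))
  step 3: S(IS)
  step 4: SS

Term B:
  start: S(I(IS))
  step 1: S(IS)
  step 2: SS

Answer: SAME — A ⇓ SS, B ⇓ SS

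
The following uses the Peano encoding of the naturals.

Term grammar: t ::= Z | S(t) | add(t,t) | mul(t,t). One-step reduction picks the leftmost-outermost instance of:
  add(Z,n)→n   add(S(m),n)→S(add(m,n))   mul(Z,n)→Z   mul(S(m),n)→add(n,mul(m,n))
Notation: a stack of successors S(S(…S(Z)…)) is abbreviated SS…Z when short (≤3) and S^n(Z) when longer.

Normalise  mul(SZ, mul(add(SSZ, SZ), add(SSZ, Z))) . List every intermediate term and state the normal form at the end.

  start: mul(SZ, mul(add(SSZ, SZ), add(SSZ, Z)))
  step 1: add(mul(add(SSZ, SZ), add(SSZ, Z)), mul(Z, mul(add(SSZ, SZ), add(SSZ, Z))))
  step 2: add(mul(S(add(SZ, SZ)), add(SSZ, Z)), mul(Z, mul(add(SSZ, SZ), add(SSZ, Z))))
  step 3: add(add(add(SSZ, Z), mul(add(SZ, SZ), add(SSZ, Z))), mul(Z, mul(add(SSZ, SZ), add(SSZ, Z))))
  step 4: add(add(S(add(SZ, Z)), mul(add(SZ, SZ), add(SSZ, Z))), mul(Z, mul(add(SSZ, SZ), add(SSZ, Z))))
  step 5: add(S(add(add(SZ, Z), mul(add(SZ, SZ), add(SSZ, Z)))), mul(Z, mul(add(SSZ, SZ), add(SSZ, Z))))
  step 6: S(add(add(add(SZ, Z), mul(add(SZ, SZ), add(SSZ, Z))), mul(Z, mul(add(SSZ, SZ), add(SSZ, Z)))))
  step 7: S(add(add(S(add(Z, Z)), mul(add(SZ, SZ), add(SSZ, Z))), mul(Z, mul(add(SSZ, SZ), add(SSZ, Z)))))
  step 8: S(add(S(add(add(Z, Z), mul(add(SZ, SZ), add(SSZ, Z)))), mul(Z, mul(add(SSZ, SZ), add(SSZ, Z)))))
  step 9: S(S(add(add(add(Z, Z), mul(add(SZ, SZ), add(SSZ, Z))), mul(Z, mul(add(SSZ, SZ), add(SSZ, Z))))))
  step 10: S(S(add(add(Z, mul(add(SZ, SZ), add(SSZ, Z))), mul(Z, mul(add(SSZ, SZ), add(SSZ, Z))))))
  step 11: S(S(add(mul(add(SZ, SZ), add(SSZ, Z)), mul(Z, mul(add(SSZ, SZ), add(SSZ, Z))))))
  step 12: S(S(add(mul(S(add(Z, SZ)), add(SSZ, Z)), mul(Z, mul(add(SSZ, SZ), add(SSZ, Z))))))
  step 13: S(S(add(add(add(SSZ, Z), mul(add(Z, SZ), add(SSZ, Z))), mul(Z, mul(add(SSZ, SZ), add(SSZ, Z))))))
  step 14: S(S(add(add(S(add(SZ, Z)), mul(add(Z, SZ), add(SSZ, Z))), mul(Z, mul(add(SSZ, SZ), add(SSZ, Z))))))
  step 15: S(S(add(S(add(add(SZ, Z), mul(add(Z, SZ), add(SSZ, Z)))), mul(Z, mul(add(SSZ, SZ), add(SSZ, Z))))))
  step 16: S(S(S(add(add(add(SZ, Z), mul(add(Z, SZ), add(SSZ, Z))), mul(Z, mul(add(SSZ, SZ), add(SSZ, Z)))))))
  step 17: S(S(S(add(add(S(add(Z, Z)), mul(add(Z, SZ), add(SSZ, Z))), mul(Z, mul(add(SSZ, SZ), add(SSZ, Z)))))))
  step 18: S(S(S(add(S(add(add(Z, Z), mul(add(Z, SZ), add(SSZ, Z)))), mul(Z, mul(add(SSZ, SZ), add(SSZ, Z)))))))
  step 19: S(S(S(S(add(add(add(Z, Z), mul(add(Z, SZ), add(SSZ, Z))), mul(Z, mul(add(SSZ, SZ), add(SSZ, Z))))))))
  step 20: S(S(S(S(add(add(Z, mul(add(Z, SZ), add(SSZ, Z))), mul(Z, mul(add(SSZ, SZ), add(SSZ, Z))))))))
  step 21: S(S(S(S(add(mul(add(Z, SZ), add(SSZ, Z)), mul(Z, mul(add(SSZ, SZ), add(SSZ, Z))))))))
  step 22: S(S(S(S(add(mul(SZ, add(SSZ, Z)), mul(Z, mul(add(SSZ, SZ), add(SSZ, Z))))))))
  step 23: S(S(S(S(add(add(add(SSZ, Z), mul(Z, add(SSZ, Z))), mul(Z, mul(add(SSZ, SZ), add(SSZ, Z))))))))
  step 24: S(S(S(S(add(add(S(add(SZ, Z)), mul(Z, add(SSZ, Z))), mul(Z, mul(add(SSZ, SZ), add(SSZ, Z))))))))
  step 25: S(S(S(S(add(S(add(add(SZ, Z), mul(Z, add(SSZ, Z)))), mul(Z, mul(add(SSZ, SZ), add(SSZ, Z))))))))
  step 26: S(S(S(S(S(add(add(add(SZ, Z), mul(Z, add(SSZ, Z))), mul(Z, mul(add(SSZ, SZ), add(SSZ, Z)))))))))
  step 27: S(S(S(S(S(add(add(S(add(Z, Z)), mul(Z, add(SSZ, Z))), mul(Z, mul(add(SSZ, SZ), add(SSZ, Z)))))))))
  step 28: S(S(S(S(S(add(S(add(add(Z, Z), mul(Z, add(SSZ, Z)))), mul(Z, mul(add(SSZ, SZ), add(SSZ, Z)))))))))
  step 29: S(S(S(S(S(S(add(add(add(Z, Z), mul(Z, add(SSZ, Z))), mul(Z, mul(add(SSZ, SZ), add(SSZ, Z))))))))))
  step 30: S(S(S(S(S(S(add(add(Z, mul(Z, add(SSZ, Z))), mul(Z, mul(add(SSZ, SZ), add(SSZ, Z))))))))))
  step 31: S(S(S(S(S(S(add(mul(Z, add(SSZ, Z)), mul(Z, mul(add(SSZ, SZ), add(SSZ, Z))))))))))
  step 32: S(S(S(S(S(S(add(Z, mul(Z, mul(add(SSZ, SZ), add(SSZ, Z))))))))))
  step 33: S(S(S(S(S(S(mul(Z, mul(add(SSZ, SZ), add(SSZ, Z)))))))))
  step 34: S^6(Z)

Answer: normal form = S^6(Z)  (in 34 steps)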